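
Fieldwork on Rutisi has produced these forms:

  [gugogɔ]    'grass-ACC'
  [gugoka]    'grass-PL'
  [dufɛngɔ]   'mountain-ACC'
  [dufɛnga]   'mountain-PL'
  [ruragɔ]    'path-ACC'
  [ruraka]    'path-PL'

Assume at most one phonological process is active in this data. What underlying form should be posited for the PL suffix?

/-ka/

The PL morpheme has two allomorphs, [-ga] and [-ka].
The ACC suffix, which begins with [g], is invariant after every stem; so [g] is not altered by any rule here.
So the underlying form is /-ka/, and voiceless stops become voiced after a nasal.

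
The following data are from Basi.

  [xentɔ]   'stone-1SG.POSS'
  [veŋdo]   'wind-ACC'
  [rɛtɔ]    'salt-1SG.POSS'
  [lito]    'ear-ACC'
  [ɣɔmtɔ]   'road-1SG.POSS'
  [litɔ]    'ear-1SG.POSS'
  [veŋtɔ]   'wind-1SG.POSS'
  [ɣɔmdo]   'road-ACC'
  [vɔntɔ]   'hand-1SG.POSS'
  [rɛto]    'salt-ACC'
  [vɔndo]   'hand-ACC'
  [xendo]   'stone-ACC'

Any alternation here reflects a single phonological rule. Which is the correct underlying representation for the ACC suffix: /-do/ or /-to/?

/-do/

The ACC suffix surfaces as [-do] and [-to], depending on the final segment of the stem.
The 1SG.POSS suffix, which begins with [t], is invariant after every stem; so [t] is not altered by any rule here.
The ACC suffix is therefore /-do/ underlyingly, with post-vocalic devoicing: voiced stops become voiceless after a vowel.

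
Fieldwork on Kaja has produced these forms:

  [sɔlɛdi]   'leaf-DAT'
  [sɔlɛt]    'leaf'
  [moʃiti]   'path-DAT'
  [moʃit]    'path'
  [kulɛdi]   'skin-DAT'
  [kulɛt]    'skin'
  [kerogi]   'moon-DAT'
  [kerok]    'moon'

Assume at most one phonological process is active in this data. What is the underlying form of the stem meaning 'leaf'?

/sɔlɛd/

The root 'leaf' surfaces as [sɔlɛdi] and [sɔlɛt], with a stem-final [d] ~ [t] alternation.
If /t/ were underlying and a rule turned it into [d] before the DAT suffix, 'path' would also alternate; but it has [t] in both [moʃiti] and [moʃit].
Therefore /d/ is basic and [t] is derived by word-final obstruent devoicing (voiced obstruents become voiceless word-finally).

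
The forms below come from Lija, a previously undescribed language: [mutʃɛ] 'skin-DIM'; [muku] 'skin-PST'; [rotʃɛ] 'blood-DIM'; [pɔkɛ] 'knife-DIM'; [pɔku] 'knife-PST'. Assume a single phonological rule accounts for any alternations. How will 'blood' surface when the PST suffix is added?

[roku]

The stem for 'skin' ends in [tʃ] in [mutʃɛ] but [k] in [muku].
Compare 'knife', with invariant [k] in [pɔkɛ] and [pɔku]: an analysis with underlying /k/ and a rule producing [tʃ] before the DIM suffix would wrongly predict alternation here too.
The alternation reflects depalatalization: palato-alveolar /tʃ/ becomes [k] when no front vowel follows. /tʃ/ is underlying.
The one attested form of 'blood', [rotʃɛ], shows underlying /rotʃ/. Applying the same rule when no front vowel follows gives [roku].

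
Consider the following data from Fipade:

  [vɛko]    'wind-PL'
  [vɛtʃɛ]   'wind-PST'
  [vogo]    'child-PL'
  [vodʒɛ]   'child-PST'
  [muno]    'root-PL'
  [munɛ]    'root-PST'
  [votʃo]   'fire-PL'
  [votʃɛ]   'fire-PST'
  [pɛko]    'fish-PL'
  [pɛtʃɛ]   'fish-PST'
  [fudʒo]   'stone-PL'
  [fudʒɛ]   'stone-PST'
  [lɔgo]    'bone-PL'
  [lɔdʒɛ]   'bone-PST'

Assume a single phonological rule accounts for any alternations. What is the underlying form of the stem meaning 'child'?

/vog/

The root 'child' surfaces as [vogo] and [vodʒɛ], with a stem-final [g] ~ [dʒ] alternation.
If /dʒ/ were underlying and a rule turned it into [g] before the PL suffix, 'stone' would also alternate; but it has [dʒ] in both [fudʒo] and [fudʒɛ].
The underlying segment must be /g/; /k/ and /g/ become palato-alveolar [tʃ] and [dʒ] before a front vowel, yielding [dʒ] there.
The underlying form of 'child' is therefore /vog/.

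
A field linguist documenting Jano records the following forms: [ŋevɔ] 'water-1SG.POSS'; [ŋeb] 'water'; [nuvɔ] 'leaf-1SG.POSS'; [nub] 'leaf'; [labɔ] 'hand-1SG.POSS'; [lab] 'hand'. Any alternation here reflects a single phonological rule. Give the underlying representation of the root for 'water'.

/ŋev/

The root 'water' surfaces as [ŋevɔ] and [ŋeb], with a stem-final [v] ~ [b] alternation.
The stem 'hand' ([labɔ], [lab]) shows [b] unchanged in both environments, so [b] cannot be basic with [v] derived before the 1SG.POSS suffix.
Therefore /v/ is basic and [b] is derived by word-final hardening (voiced fricatives become stops word-finally).
Hence 'water' is /ŋev/ underlyingly.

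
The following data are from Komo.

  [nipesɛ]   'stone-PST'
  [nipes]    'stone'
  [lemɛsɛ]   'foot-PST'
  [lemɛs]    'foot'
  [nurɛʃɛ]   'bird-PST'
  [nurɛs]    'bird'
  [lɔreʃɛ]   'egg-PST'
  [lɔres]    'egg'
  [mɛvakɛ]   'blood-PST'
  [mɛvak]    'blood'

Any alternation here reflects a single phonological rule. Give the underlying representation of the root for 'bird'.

'bird' shows [ʃ] ~ [s] at the end of the stem ([nurɛʃɛ] vs [nurɛs]).
If /s/ were underlying and a rule turned it into [ʃ] before the PST suffix, 'stone' would also alternate; but it has [s] in both [nipesɛ] and [nipes].
The alternation reflects depalatalization: palato-alveolar /ʃ/ becomes [s] when no front vowel follows. /ʃ/ is underlying.
Hence 'bird' is /nurɛʃ/ underlyingly.

/nurɛʃ/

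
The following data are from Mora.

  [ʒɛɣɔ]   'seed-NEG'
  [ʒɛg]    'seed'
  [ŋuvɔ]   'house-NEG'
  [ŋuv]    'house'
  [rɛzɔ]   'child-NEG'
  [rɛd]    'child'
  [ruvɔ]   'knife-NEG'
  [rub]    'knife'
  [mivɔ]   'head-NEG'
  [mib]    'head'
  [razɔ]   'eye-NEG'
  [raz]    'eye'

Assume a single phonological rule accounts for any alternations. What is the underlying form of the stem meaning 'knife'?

In [ruvɔ] and [rub] the final segment of 'knife' alternates: [v] ~ [b].
The stem 'house' ([ŋuvɔ], [ŋuv]) shows [v] unchanged in both environments, so [v] cannot be basic with [b] derived in isolation.
The alternation reflects intervocalic spirantization: voiced stops become fricatives between vowels. /b/ is underlying.

/rub/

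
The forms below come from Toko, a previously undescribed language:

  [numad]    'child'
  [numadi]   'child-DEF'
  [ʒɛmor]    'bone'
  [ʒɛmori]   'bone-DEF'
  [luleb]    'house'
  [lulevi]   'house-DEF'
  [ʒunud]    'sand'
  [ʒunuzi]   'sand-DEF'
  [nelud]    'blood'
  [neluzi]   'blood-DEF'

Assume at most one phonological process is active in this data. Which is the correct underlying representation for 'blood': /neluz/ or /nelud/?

/neluz/

The stem for 'blood' ends in [d] in [nelud] but [z] in [neluzi].
Compare 'child', with invariant [d] in [numad] and [numadi]: an analysis with underlying /d/ and a rule producing [z] before the DEF suffix would wrongly predict alternation here too.
The alternation reflects word-final hardening: voiced fricatives become stops word-finally. /z/ is underlying.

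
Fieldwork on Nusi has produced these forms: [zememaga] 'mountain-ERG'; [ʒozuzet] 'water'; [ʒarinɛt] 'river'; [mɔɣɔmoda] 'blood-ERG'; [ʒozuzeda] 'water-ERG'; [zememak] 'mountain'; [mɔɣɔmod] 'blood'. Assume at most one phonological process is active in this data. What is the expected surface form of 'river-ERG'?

'water' shows [t] ~ [d] at the end of the stem ([ʒozuzet] vs [ʒozuzeda]).
But 'blood' keeps [d] in both environments ([mɔɣɔmod], [mɔɣɔmoda]), so there is no rule changing /d/ to [t] in isolation.
So /t/ is underlying, and a rule of intervocalic voicing — voiceless stops become voiced between vowels — gives [d].
The one attested form of 'river', [ʒarinɛt], shows underlying /ʒarinɛt/. Applying the same rule between vowels gives [ʒarinɛda].

[ʒarinɛda]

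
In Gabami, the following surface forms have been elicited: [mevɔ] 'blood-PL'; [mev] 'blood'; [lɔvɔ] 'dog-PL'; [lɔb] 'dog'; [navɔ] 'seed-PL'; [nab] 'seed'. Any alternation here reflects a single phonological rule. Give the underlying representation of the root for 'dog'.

The stem for 'dog' ends in [v] in [lɔvɔ] but [b] in [lɔb].
If /v/ were underlying and a rule turned it into [b] in isolation, 'blood' would also alternate; but it has [v] in both [mevɔ] and [mev].
The underlying segment must be /b/; voiced stops become fricatives between vowels, yielding [v] there.
The underlying form of 'dog' is therefore /lɔb/.

/lɔb/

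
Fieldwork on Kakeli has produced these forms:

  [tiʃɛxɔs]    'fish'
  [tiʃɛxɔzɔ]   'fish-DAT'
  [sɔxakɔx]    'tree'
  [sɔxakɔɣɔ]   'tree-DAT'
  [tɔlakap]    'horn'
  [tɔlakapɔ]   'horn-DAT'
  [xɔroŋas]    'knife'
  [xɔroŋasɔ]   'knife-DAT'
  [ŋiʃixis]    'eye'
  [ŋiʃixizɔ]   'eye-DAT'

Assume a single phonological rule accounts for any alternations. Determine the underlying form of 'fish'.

/tiʃɛxɔz/

The stem for 'fish' ends in [s] in [tiʃɛxɔs] but [z] in [tiʃɛxɔzɔ].
Compare 'knife', with invariant [s] in [xɔroŋas] and [xɔroŋasɔ]: an analysis with underlying /s/ and a rule producing [z] before the DAT suffix would wrongly predict alternation here too.
The alternation reflects word-final obstruent devoicing: voiced obstruents become voiceless word-finally. /z/ is underlying.
So 'fish' = /tiʃɛxɔz/.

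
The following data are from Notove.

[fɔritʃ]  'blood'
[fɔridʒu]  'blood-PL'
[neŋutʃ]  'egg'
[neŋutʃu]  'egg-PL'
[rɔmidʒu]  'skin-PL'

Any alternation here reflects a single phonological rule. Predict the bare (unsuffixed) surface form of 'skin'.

In [fɔritʃ] and [fɔridʒu] the final segment of 'blood' alternates: [tʃ] ~ [dʒ].
But 'egg' keeps [tʃ] in both environments ([neŋutʃ], [neŋutʃu]), so there is no rule changing /tʃ/ to [dʒ] before the PL suffix.
The underlying segment must be /dʒ/; voiced obstruents become voiceless word-finally, yielding [tʃ] there.
The one attested form of 'skin', [rɔmidʒu], shows underlying /rɔmidʒ/. Applying the same rule word-finally gives [rɔmitʃ].

[rɔmitʃ]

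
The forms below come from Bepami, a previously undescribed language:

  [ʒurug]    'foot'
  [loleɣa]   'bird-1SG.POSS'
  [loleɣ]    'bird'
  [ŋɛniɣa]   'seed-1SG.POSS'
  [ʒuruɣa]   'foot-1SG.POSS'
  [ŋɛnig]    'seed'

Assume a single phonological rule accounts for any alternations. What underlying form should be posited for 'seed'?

In [ŋɛnig] and [ŋɛniɣa] the final segment of 'seed' alternates: [g] ~ [ɣ].
The stem 'bird' ([loleɣ], [loleɣa]) shows [ɣ] unchanged in both environments, so [ɣ] cannot be basic with [g] derived in isolation.
Therefore /g/ is basic and [ɣ] is derived by intervocalic spirantization (voiced stops become fricatives between vowels).
Hence 'seed' is /ŋɛnig/ underlyingly.

/ŋɛnig/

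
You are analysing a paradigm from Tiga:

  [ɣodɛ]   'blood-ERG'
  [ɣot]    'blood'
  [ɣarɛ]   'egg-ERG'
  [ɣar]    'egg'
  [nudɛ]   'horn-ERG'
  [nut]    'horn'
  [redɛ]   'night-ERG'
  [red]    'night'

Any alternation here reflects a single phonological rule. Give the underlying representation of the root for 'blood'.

/ɣot/

'blood' shows [d] ~ [t] at the end of the stem ([ɣodɛ] vs [ɣot]).
The stem 'night' ([redɛ], [red]) shows [d] unchanged in both environments, so [d] cannot be basic with [t] derived in isolation.
The alternation reflects intervocalic voicing: voiceless stops become voiced between vowels. /t/ is underlying.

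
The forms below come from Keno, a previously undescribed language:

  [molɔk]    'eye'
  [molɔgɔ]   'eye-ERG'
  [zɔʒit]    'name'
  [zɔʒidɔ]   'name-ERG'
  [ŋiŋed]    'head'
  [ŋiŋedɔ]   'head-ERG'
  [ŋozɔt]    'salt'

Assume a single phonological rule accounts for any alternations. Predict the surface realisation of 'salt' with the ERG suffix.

[ŋozɔdɔ]

In [zɔʒit] and [zɔʒidɔ] the final segment of 'name' alternates: [t] ~ [d].
But 'head' keeps [d] in both environments ([ŋiŋed], [ŋiŋedɔ]), so there is no rule changing /d/ to [t] in isolation.
The underlying segment must be /t/; voiceless stops become voiced between vowels, yielding [d] there.
From [ŋozɔt] the stem 'salt' is /ŋozɔt/; between vowels this yields [ŋozɔdɔ].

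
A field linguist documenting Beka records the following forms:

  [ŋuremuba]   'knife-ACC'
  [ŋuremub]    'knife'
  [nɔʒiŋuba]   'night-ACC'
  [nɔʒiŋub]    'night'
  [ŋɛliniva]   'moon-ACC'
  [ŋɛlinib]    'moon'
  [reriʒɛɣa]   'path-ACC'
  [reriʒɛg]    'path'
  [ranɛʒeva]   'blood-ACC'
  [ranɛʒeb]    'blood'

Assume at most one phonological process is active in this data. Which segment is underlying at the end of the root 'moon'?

The root 'moon' surfaces as [ŋɛliniva] and [ŋɛlinib], with a stem-final [v] ~ [b] alternation.
The stem 'night' ([nɔʒiŋuba], [nɔʒiŋub]) shows [b] unchanged in both environments, so [b] cannot be basic with [v] derived before the ACC suffix.
The alternation reflects word-final hardening: voiced fricatives become stops word-finally. /v/ is underlying.

/v/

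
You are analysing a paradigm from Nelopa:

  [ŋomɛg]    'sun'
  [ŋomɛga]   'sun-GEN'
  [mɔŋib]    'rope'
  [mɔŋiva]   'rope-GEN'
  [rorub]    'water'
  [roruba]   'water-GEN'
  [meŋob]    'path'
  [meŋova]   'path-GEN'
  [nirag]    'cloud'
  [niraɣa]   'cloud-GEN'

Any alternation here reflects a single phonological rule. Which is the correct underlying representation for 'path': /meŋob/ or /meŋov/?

/meŋov/

The root 'path' surfaces as [meŋob] and [meŋova], with a stem-final [b] ~ [v] alternation.
But 'water' keeps [b] in both environments ([rorub], [roruba]), so there is no rule changing /b/ to [v] before the GEN suffix.
The alternation reflects word-final hardening: voiced fricatives become stops word-finally. /v/ is underlying.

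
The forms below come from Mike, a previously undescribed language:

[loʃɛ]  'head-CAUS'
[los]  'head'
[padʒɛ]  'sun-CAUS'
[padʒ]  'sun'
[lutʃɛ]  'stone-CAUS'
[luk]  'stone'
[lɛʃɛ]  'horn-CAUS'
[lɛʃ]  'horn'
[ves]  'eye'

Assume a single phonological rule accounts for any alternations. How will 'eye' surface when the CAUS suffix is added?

The stem for 'head' ends in [ʃ] in [loʃɛ] but [s] in [los].
If /ʃ/ were underlying and a rule turned it into [s] in isolation, 'horn' would also alternate; but it has [ʃ] in both [lɛʃɛ] and [lɛʃ].
So /s/ is underlying, and a rule of palatalization before a front vowel — /k/ and /s/ become palato-alveolar [tʃ] and [ʃ] before a front vowel — gives [ʃ].
From [ves] the stem 'eye' is /ves/; before a front vowel this yields [veʃɛ].

[veʃɛ]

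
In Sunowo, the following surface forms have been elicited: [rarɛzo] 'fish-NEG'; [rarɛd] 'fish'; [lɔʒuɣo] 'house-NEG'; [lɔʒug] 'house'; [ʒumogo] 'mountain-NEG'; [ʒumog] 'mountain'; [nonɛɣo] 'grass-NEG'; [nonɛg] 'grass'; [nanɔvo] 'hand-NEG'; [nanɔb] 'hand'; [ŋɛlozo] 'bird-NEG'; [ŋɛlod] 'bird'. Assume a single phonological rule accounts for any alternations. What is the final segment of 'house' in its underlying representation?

/ɣ/

'house' shows [ɣ] ~ [g] at the end of the stem ([lɔʒuɣo] vs [lɔʒug]).
Compare 'mountain', with invariant [g] in [ʒumogo] and [ʒumog]: an analysis with underlying /g/ and a rule producing [ɣ] before the NEG suffix would wrongly predict alternation here too.
So /ɣ/ is underlying, and a rule of word-final hardening — voiced fricatives become stops word-finally — gives [g].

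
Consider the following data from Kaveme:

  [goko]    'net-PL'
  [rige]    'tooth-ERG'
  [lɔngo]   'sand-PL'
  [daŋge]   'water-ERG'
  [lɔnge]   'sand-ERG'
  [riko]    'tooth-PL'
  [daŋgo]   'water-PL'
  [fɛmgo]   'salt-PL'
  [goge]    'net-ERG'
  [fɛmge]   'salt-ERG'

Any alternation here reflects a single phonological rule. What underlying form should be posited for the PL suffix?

The PL suffix surfaces as [-go] and [-ko], depending on the final segment of the stem.
By contrast the ERG suffix keeps its initial [g] throughout — that segment must be underlying.
So the underlying form is /-ko/, and voiceless stops become voiced after a nasal.

/-ko/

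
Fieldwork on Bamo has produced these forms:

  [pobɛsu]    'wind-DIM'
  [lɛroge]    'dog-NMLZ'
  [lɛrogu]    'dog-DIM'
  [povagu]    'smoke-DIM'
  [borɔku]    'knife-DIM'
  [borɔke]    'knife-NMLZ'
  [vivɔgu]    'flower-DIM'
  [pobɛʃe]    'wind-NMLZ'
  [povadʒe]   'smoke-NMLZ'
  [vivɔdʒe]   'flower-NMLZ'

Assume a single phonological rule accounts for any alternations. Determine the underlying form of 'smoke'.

/povadʒ/

In [povagu] and [povadʒe] the final segment of 'smoke' alternates: [g] ~ [dʒ].
The stem 'dog' ([lɛrogu], [lɛroge]) shows [g] unchanged in both environments, so [g] cannot be basic with [dʒ] derived before the NMLZ suffix.
So /dʒ/ is underlying, and a rule of depalatalization — palato-alveolar /dʒ/ and /ʃ/ become [g] and [s] when no front vowel follows — gives [g].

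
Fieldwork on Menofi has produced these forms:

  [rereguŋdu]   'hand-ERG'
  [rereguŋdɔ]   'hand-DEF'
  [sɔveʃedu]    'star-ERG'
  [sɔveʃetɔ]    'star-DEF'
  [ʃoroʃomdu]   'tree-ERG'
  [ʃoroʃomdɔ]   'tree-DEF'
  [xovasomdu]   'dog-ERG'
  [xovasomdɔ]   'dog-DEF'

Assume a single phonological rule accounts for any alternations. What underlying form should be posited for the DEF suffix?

The DEF morpheme has two allomorphs, [-dɔ] and [-tɔ].
By contrast the ERG suffix keeps its initial [d] throughout — that segment must be underlying.
The DEF suffix is therefore /-tɔ/ underlyingly, with post-nasal voicing: voiceless stops become voiced after a nasal.

/-tɔ/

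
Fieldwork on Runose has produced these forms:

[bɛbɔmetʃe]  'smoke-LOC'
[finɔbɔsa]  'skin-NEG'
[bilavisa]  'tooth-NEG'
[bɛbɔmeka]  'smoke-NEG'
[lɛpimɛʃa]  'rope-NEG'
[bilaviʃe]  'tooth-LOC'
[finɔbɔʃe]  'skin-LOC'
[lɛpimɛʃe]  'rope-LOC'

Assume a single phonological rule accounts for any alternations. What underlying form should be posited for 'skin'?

/finɔbɔs/

'skin' shows [ʃ] ~ [s] at the end of the stem ([finɔbɔʃe] vs [finɔbɔsa]).
Compare 'rope', with invariant [ʃ] in [lɛpimɛʃe] and [lɛpimɛʃa]: an analysis with underlying /ʃ/ and a rule producing [s] before the NEG suffix would wrongly predict alternation here too.
The underlying segment must be /s/; /k/ and /s/ become palato-alveolar [tʃ] and [ʃ] before a front vowel, yielding [ʃ] there.
The underlying form of 'skin' is therefore /finɔbɔs/.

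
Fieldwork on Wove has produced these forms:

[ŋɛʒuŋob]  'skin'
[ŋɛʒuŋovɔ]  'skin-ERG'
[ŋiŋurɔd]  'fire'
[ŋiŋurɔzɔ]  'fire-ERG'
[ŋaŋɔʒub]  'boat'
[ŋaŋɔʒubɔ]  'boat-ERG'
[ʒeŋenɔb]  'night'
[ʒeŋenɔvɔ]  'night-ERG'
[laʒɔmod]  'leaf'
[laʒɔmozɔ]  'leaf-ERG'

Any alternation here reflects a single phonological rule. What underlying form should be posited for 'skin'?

The stem for 'skin' ends in [b] in [ŋɛʒuŋob] but [v] in [ŋɛʒuŋovɔ].
Compare 'boat', with invariant [b] in [ŋaŋɔʒub] and [ŋaŋɔʒubɔ]: an analysis with underlying /b/ and a rule producing [v] before the ERG suffix would wrongly predict alternation here too.
The underlying segment must be /v/; voiced fricatives become stops word-finally, yielding [b] there.

/ŋɛʒuŋov/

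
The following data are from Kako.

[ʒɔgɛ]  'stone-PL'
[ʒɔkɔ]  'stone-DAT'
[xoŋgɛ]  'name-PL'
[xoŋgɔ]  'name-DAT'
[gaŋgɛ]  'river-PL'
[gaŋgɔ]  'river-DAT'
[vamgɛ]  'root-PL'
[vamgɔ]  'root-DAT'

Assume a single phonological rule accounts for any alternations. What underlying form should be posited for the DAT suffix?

The DAT suffix surfaces as [-gɔ] and [-kɔ], depending on the final segment of the stem.
By contrast the PL suffix keeps its initial [g] throughout — that segment must be underlying.
So the underlying form is /-kɔ/, and voiceless stops become voiced after a nasal.

/-kɔ/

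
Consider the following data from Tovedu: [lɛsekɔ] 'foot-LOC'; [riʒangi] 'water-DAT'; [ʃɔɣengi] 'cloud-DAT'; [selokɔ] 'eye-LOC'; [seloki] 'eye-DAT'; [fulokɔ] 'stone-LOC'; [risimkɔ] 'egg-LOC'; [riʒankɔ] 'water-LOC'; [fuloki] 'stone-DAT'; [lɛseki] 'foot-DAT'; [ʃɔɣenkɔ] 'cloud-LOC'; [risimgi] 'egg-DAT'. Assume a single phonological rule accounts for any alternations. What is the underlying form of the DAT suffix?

The DAT suffix surfaces as [-gi] and [-ki], depending on the final segment of the stem.
The LOC suffix, which begins with [k], is invariant after every stem; so [k] is not altered by any rule here.
So the underlying form is /-gi/, and voiced stops become voiceless after a vowel.

/-gi/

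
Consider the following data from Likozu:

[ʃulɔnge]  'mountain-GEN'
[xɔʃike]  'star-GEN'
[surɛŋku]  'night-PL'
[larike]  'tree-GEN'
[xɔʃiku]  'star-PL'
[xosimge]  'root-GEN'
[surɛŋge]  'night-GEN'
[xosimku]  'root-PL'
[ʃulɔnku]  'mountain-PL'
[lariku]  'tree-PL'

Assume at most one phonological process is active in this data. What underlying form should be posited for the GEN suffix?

The GEN suffix surfaces as [-ge] and [-ke], depending on the final segment of the stem.
The PL suffix, which begins with [k], is invariant after every stem; so [k] is not altered by any rule here.
The GEN suffix is therefore /-ge/ underlyingly, with post-vocalic devoicing: voiced stops become voiceless after a vowel.

/-ge/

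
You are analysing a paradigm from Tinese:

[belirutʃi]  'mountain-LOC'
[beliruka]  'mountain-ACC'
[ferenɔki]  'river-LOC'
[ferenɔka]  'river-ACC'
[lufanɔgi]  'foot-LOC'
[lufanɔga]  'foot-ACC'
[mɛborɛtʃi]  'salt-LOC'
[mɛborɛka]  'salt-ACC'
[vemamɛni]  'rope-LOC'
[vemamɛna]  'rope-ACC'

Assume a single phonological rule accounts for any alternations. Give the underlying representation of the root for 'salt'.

/mɛborɛtʃ/

The stem for 'salt' ends in [tʃ] in [mɛborɛtʃi] but [k] in [mɛborɛka].
But 'river' keeps [k] in both environments ([ferenɔki], [ferenɔka]), so there is no rule changing /k/ to [tʃ] before the LOC suffix.
The underlying segment must be /tʃ/; palato-alveolar /tʃ/ becomes [k] when no front vowel follows, yielding [k] there.
The underlying form of 'salt' is therefore /mɛborɛtʃ/.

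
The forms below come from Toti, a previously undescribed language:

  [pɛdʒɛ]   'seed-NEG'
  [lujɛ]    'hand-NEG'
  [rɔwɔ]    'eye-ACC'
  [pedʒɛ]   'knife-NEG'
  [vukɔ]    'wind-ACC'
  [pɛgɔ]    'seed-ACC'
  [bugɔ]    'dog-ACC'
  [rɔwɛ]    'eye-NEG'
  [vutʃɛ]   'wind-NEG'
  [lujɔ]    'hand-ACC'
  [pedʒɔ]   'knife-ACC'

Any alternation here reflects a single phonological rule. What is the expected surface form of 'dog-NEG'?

[budʒɛ]

The stem for 'seed' ends in [g] in [pɛgɔ] but [dʒ] in [pɛdʒɛ].
But 'knife' keeps [dʒ] in both environments ([pedʒɔ], [pedʒɛ]), so there is no rule changing /dʒ/ to [g] before the ACC suffix.
The underlying segment must be /g/; /k/ and /g/ become palato-alveolar [tʃ] and [dʒ] before a front vowel, yielding [dʒ] there.
The one attested form of 'dog', [bugɔ], shows underlying /bug/. Applying the same rule before a front vowel gives [budʒɛ].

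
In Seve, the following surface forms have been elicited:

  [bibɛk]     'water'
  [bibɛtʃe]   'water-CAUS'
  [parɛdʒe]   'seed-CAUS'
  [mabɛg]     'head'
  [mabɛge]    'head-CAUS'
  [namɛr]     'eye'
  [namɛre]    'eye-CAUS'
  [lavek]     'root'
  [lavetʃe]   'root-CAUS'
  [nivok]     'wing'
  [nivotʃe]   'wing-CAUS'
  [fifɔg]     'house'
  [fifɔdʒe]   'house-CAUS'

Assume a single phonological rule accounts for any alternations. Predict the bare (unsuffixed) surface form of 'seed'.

[parɛg]

'house' shows [g] ~ [dʒ] at the end of the stem ([fifɔg] vs [fifɔdʒe]).
Compare 'head', with invariant [g] in [mabɛg] and [mabɛge]: an analysis with underlying /g/ and a rule producing [dʒ] before the CAUS suffix would wrongly predict alternation here too.
Therefore /dʒ/ is basic and [g] is derived by depalatalization (palato-alveolar /tʃ/ and /dʒ/ become [k] and [g] when no front vowel follows).
From [parɛdʒe] the stem 'seed' is /parɛdʒ/; when no front vowel follows this yields [parɛg].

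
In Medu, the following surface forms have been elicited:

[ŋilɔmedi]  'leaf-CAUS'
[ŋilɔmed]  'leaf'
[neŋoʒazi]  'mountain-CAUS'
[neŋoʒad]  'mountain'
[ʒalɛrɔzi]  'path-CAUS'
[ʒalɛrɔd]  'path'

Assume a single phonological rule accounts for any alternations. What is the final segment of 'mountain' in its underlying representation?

'mountain' shows [z] ~ [d] at the end of the stem ([neŋoʒazi] vs [neŋoʒad]).
Compare 'leaf', with invariant [d] in [ŋilɔmedi] and [ŋilɔmed]: an analysis with underlying /d/ and a rule producing [z] before the CAUS suffix would wrongly predict alternation here too.
The alternation reflects word-final hardening: voiced fricatives become stops word-finally. /z/ is underlying.

/z/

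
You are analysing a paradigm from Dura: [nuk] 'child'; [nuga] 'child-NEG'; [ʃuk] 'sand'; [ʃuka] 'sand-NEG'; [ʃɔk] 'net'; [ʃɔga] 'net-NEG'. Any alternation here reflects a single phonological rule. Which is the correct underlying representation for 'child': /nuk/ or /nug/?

'child' shows [k] ~ [g] at the end of the stem ([nuk] vs [nuga]).
The stem 'sand' ([ʃuk], [ʃuka]) shows [k] unchanged in both environments, so [k] cannot be basic with [g] derived before the NEG suffix.
The alternation reflects word-final obstruent devoicing: voiced obstruents become voiceless word-finally. /g/ is underlying.

/nug/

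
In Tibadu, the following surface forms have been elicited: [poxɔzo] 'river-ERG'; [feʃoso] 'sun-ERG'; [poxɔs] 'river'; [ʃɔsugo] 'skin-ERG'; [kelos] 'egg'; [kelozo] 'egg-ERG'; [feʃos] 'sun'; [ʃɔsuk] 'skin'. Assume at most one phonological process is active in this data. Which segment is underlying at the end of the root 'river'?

The stem for 'river' ends in [z] in [poxɔzo] but [s] in [poxɔs].
Compare 'sun', with invariant [s] in [feʃoso] and [feʃos]: an analysis with underlying /s/ and a rule producing [z] before the ERG suffix would wrongly predict alternation here too.
Therefore /z/ is basic and [s] is derived by word-final obstruent devoicing (voiced obstruents become voiceless word-finally).

/z/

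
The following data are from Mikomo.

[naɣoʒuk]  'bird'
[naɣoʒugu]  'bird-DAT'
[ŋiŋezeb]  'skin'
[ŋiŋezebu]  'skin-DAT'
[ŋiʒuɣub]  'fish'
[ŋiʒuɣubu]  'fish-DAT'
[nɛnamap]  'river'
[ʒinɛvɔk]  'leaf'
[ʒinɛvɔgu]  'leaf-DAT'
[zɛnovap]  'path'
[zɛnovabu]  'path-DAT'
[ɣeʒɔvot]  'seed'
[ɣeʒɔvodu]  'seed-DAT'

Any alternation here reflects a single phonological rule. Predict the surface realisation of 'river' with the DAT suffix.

[nɛnamabu]

In [zɛnovap] and [zɛnovabu] the final segment of 'path' alternates: [p] ~ [b].
The stem 'fish' ([ŋiʒuɣub], [ŋiʒuɣubu]) shows [b] unchanged in both environments, so [b] cannot be basic with [p] derived in isolation.
Therefore /p/ is basic and [b] is derived by intervocalic voicing (voiceless stops become voiced between vowels).
The one attested form of 'river', [nɛnamap], shows underlying /nɛnamap/. Applying the same rule between vowels gives [nɛnamabu].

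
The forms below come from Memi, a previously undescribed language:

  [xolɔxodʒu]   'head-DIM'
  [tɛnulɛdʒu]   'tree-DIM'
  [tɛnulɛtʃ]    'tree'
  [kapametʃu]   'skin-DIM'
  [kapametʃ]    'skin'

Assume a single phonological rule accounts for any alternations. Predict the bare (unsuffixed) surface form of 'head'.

The stem for 'tree' ends in [dʒ] in [tɛnulɛdʒu] but [tʃ] in [tɛnulɛtʃ].
Compare 'skin', with invariant [tʃ] in [kapametʃu] and [kapametʃ]: an analysis with underlying /tʃ/ and a rule producing [dʒ] before the DIM suffix would wrongly predict alternation here too.
The underlying segment must be /dʒ/; voiced obstruents become voiceless word-finally, yielding [tʃ] there.
From [xolɔxodʒu] the stem 'head' is /xolɔxodʒ/; word-finally this yields [xolɔxotʃ].

[xolɔxotʃ]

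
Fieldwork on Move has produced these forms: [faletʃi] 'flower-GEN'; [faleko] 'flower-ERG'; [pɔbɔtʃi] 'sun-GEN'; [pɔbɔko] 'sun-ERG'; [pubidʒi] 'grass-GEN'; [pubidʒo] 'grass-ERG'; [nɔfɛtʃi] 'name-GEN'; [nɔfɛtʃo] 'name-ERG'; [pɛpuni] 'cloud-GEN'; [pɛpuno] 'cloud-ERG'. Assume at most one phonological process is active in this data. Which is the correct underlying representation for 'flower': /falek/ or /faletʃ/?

In [faletʃi] and [faleko] the final segment of 'flower' alternates: [tʃ] ~ [k].
But 'name' keeps [tʃ] in both environments ([nɔfɛtʃi], [nɔfɛtʃo]), so there is no rule changing /tʃ/ to [k] before the ERG suffix.
The alternation reflects palatalization before a front vowel: /k/ becomes palato-alveolar [tʃ] before a front vowel. /k/ is underlying.

/falek/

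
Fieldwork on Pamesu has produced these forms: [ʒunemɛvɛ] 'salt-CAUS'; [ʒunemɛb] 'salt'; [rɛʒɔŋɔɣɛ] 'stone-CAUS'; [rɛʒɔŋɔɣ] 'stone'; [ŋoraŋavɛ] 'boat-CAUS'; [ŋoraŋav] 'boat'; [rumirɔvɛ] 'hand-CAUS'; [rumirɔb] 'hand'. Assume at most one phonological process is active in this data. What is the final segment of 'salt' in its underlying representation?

/b/

The root 'salt' surfaces as [ʒunemɛvɛ] and [ʒunemɛb], with a stem-final [v] ~ [b] alternation.
The stem 'boat' ([ŋoraŋavɛ], [ŋoraŋav]) shows [v] unchanged in both environments, so [v] cannot be basic with [b] derived in isolation.
The underlying segment must be /b/; voiced stops become fricatives between vowels, yielding [v] there.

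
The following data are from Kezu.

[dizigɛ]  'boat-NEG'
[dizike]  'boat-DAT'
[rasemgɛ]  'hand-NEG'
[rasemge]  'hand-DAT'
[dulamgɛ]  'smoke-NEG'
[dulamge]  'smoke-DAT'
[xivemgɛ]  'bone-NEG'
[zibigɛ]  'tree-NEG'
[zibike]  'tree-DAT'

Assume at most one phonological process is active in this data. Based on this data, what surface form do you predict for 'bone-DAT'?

[xivemge]

The DAT morpheme has two allomorphs, [-ge] and [-ke].
By contrast the NEG suffix keeps its initial [g] throughout — that segment must be underlying.
The DAT suffix is therefore /-ke/ underlyingly, with post-nasal voicing: voiceless stops become voiced after a nasal.
After 'bone', which ends in a nasal, the suffix surfaces as [-ge], giving [xivemge].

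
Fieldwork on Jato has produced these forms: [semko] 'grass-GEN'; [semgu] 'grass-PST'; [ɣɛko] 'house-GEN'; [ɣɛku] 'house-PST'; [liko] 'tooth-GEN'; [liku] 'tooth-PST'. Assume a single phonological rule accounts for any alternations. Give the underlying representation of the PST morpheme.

The PST morpheme has two allomorphs, [-gu] and [-ku].
By contrast the GEN suffix keeps its initial [k] throughout — that segment must be underlying.
So the underlying form is /-gu/, and voiced stops become voiceless after a vowel.

/-gu/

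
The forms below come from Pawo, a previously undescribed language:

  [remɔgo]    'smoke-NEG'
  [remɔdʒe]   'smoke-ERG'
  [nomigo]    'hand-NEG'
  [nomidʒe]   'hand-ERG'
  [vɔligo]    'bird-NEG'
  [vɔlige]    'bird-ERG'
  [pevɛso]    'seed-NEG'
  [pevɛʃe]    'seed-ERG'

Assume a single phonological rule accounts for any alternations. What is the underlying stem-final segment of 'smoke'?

/dʒ/

'smoke' shows [g] ~ [dʒ] at the end of the stem ([remɔgo] vs [remɔdʒe]).
The stem 'bird' ([vɔligo], [vɔlige]) shows [g] unchanged in both environments, so [g] cannot be basic with [dʒ] derived before the ERG suffix.
Therefore /dʒ/ is basic and [g] is derived by depalatalization (palato-alveolar /dʒ/ and /ʃ/ become [g] and [s] when no front vowel follows).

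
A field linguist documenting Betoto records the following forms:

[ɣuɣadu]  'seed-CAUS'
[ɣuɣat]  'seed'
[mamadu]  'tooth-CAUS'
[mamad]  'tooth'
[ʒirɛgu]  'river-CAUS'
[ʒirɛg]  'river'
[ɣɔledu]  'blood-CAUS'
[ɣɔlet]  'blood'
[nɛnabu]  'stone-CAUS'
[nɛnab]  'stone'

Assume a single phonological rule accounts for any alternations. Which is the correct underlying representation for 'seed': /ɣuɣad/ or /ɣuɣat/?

The stem for 'seed' ends in [d] in [ɣuɣadu] but [t] in [ɣuɣat].
Compare 'tooth', with invariant [d] in [mamadu] and [mamad]: an analysis with underlying /d/ and a rule producing [t] in isolation would wrongly predict alternation here too.
So /t/ is underlying, and a rule of intervocalic voicing — voiceless stops become voiced between vowels — gives [d].

/ɣuɣat/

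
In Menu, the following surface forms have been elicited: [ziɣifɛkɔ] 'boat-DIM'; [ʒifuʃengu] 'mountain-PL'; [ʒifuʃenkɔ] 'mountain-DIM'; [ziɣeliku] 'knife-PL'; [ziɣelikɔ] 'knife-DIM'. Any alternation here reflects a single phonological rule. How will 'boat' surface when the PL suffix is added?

[ziɣifɛku]

The PL morpheme has two allomorphs, [-gu] and [-ku].
The DIM suffix, which begins with [k], is invariant after every stem; so [k] is not altered by any rule here.
The PL suffix is therefore /-gu/ underlyingly, with post-vocalic devoicing: voiced stops become voiceless after a vowel.
After 'boat', which ends in a vowel, the suffix surfaces as [-ku], giving [ziɣifɛku].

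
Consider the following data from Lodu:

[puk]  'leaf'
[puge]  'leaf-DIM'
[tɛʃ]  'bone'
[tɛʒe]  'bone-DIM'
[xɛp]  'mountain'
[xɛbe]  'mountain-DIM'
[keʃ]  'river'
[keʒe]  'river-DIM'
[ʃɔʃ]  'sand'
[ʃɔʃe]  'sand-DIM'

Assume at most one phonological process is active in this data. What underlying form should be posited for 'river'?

In [keʃ] and [keʒe] the final segment of 'river' alternates: [ʃ] ~ [ʒ].
The stem 'sand' ([ʃɔʃ], [ʃɔʃe]) shows [ʃ] unchanged in both environments, so [ʃ] cannot be basic with [ʒ] derived before the DIM suffix.
The alternation reflects word-final obstruent devoicing: voiced obstruents become voiceless word-finally. /ʒ/ is underlying.

/keʒ/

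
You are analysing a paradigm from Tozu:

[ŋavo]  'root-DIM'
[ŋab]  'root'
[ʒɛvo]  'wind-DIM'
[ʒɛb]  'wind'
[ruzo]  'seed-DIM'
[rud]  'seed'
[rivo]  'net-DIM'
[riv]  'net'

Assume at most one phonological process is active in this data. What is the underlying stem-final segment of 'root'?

'root' shows [v] ~ [b] at the end of the stem ([ŋavo] vs [ŋab]).
But 'net' keeps [v] in both environments ([rivo], [riv]), so there is no rule changing /v/ to [b] in isolation.
The underlying segment must be /b/; voiced stops become fricatives between vowels, yielding [v] there.

/b/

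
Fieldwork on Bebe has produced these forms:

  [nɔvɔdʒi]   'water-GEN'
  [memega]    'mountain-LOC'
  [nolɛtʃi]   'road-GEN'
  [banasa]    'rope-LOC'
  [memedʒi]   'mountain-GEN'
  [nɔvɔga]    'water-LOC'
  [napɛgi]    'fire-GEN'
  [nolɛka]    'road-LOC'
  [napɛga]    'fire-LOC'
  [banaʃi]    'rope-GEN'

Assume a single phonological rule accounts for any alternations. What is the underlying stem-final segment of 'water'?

/dʒ/

The stem for 'water' ends in [dʒ] in [nɔvɔdʒi] but [g] in [nɔvɔga].
The stem 'fire' ([napɛgi], [napɛga]) shows [g] unchanged in both environments, so [g] cannot be basic with [dʒ] derived before the GEN suffix.
The alternation reflects depalatalization: palato-alveolar /tʃ/, /dʒ/ and /ʃ/ become [k], [g] and [s] when no front vowel follows. /dʒ/ is underlying.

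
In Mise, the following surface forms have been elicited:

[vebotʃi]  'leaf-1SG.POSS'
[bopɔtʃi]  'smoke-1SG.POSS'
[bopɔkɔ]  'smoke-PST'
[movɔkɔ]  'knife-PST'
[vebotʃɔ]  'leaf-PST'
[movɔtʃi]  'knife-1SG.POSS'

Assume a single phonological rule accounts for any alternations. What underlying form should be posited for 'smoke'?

'smoke' shows [k] ~ [tʃ] at the end of the stem ([bopɔkɔ] vs [bopɔtʃi]).
But 'leaf' keeps [tʃ] in both environments ([vebotʃɔ], [vebotʃi]), so there is no rule changing /tʃ/ to [k] before the PST suffix.
So /k/ is underlying, and a rule of palatalization before a front vowel — /k/ becomes palato-alveolar [tʃ] before a front vowel — gives [tʃ].
The underlying form of 'smoke' is therefore /bopɔk/.

/bopɔk/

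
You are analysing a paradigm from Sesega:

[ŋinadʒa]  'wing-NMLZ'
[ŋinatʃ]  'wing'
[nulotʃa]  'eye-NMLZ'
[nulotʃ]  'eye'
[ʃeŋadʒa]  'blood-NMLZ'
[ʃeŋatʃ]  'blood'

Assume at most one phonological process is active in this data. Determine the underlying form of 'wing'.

The root 'wing' surfaces as [ŋinadʒa] and [ŋinatʃ], with a stem-final [dʒ] ~ [tʃ] alternation.
The stem 'eye' ([nulotʃa], [nulotʃ]) shows [tʃ] unchanged in both environments, so [tʃ] cannot be basic with [dʒ] derived before the NMLZ suffix.
So /dʒ/ is underlying, and a rule of word-final obstruent devoicing — voiced obstruents become voiceless word-finally — gives [tʃ].

/ŋinadʒ/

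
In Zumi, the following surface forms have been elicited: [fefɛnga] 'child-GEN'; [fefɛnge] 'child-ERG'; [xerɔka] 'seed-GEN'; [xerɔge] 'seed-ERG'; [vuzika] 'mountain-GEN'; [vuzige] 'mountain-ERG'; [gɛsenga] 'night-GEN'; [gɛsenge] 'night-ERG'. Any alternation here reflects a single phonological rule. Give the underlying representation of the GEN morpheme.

/-ka/

The GEN suffix surfaces as [-ga] and [-ka], depending on the final segment of the stem.
By contrast the ERG suffix keeps its initial [g] throughout — that segment must be underlying.
The GEN suffix is therefore /-ka/ underlyingly, with post-nasal voicing: voiceless stops become voiced after a nasal.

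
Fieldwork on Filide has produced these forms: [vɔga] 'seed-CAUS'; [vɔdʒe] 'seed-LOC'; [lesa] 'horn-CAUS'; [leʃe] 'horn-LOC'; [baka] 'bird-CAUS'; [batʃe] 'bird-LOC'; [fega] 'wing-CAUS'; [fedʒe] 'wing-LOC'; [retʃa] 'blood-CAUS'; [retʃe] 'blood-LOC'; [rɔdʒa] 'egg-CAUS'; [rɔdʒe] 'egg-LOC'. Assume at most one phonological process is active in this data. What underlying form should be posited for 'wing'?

The stem for 'wing' ends in [g] in [fega] but [dʒ] in [fedʒe].
If /dʒ/ were underlying and a rule turned it into [g] before the CAUS suffix, 'egg' would also alternate; but it has [dʒ] in both [rɔdʒa] and [rɔdʒe].
The underlying segment must be /g/; /k/, /g/ and /s/ become palato-alveolar [tʃ], [dʒ] and [ʃ] before a front vowel, yielding [dʒ] there.

/feg/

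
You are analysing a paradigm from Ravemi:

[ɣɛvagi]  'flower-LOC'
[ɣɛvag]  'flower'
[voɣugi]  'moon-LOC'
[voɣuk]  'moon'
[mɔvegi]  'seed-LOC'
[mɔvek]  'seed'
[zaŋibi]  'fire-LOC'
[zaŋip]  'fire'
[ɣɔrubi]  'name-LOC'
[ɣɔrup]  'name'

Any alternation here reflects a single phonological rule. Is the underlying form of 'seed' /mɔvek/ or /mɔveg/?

'seed' shows [g] ~ [k] at the end of the stem ([mɔvegi] vs [mɔvek]).
Compare 'flower', with invariant [g] in [ɣɛvagi] and [ɣɛvag]: an analysis with underlying /g/ and a rule producing [k] in isolation would wrongly predict alternation here too.
So /k/ is underlying, and a rule of intervocalic voicing — voiceless stops become voiced between vowels — gives [g].

/mɔvek/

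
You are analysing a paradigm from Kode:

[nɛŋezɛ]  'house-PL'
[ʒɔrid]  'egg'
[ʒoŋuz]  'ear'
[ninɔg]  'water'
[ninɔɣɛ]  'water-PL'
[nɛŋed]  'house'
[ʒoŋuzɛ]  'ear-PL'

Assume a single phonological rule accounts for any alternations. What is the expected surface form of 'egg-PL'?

[ʒɔrizɛ]

The root 'house' surfaces as [nɛŋed] and [nɛŋezɛ], with a stem-final [d] ~ [z] alternation.
But 'ear' keeps [z] in both environments ([ʒoŋuz], [ʒoŋuzɛ]), so there is no rule changing /z/ to [d] in isolation.
The underlying segment must be /d/; voiced stops become fricatives between vowels, yielding [z] there.
From [ʒɔrid] the stem 'egg' is /ʒɔrid/; between vowels this yields [ʒɔrizɛ].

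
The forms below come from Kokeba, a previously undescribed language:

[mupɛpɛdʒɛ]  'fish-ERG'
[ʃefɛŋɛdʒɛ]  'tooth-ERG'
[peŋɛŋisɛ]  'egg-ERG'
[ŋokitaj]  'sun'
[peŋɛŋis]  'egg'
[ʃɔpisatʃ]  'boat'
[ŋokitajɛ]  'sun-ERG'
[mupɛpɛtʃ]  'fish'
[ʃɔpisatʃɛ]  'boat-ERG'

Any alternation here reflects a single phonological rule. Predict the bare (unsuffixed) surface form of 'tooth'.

'fish' shows [tʃ] ~ [dʒ] at the end of the stem ([mupɛpɛtʃ] vs [mupɛpɛdʒɛ]).
But 'boat' keeps [tʃ] in both environments ([ʃɔpisatʃ], [ʃɔpisatʃɛ]), so there is no rule changing /tʃ/ to [dʒ] before the ERG suffix.
So /dʒ/ is underlying, and a rule of word-final obstruent devoicing — voiced obstruents become voiceless word-finally — gives [tʃ].
From [ʃefɛŋɛdʒɛ] the stem 'tooth' is /ʃefɛŋɛdʒ/; word-finally this yields [ʃefɛŋɛtʃ].

[ʃefɛŋɛtʃ]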